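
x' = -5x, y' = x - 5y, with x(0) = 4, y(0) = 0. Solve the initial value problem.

Coefficient matrix A = [[-5, 0], [1, -5]].
Characteristic polynomial det(A - λI) = λ^2 + 10λ + 25 = 0.
Single eigenvalue λ = -5 with algebraic multiplicity 2.
Eigenvector v = (0,1); generalized eigenvector w with (A-λI)w=v is (1,-2).
General solution: e^(-5t)[K_1·v + K_2·(t·v + w)].
Applying x(0)=4, y(0)=0 gives K_1=8, K_2=4.

x(t) = 4e^(-5t), y(t) = 4te^(-5t)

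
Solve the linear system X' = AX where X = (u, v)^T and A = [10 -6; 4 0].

u(t) = 3C_1e^(6t) - C_2e^(4t), v(t) = 2C_1e^(6t) - C_2e^(4t)

Coefficient matrix A = [[10, -6], [4, 0]].
Characteristic polynomial det(A - λI) = λ^2 - 10λ + 24 = 0.
Eigenvalues λ = 6, 4.
For λ=6: (A-λI) row 1 is [4, -6], so an eigenvector is (3, 2).
For λ=4: (A-λI) row 1 is [6, -6], so an eigenvector is (-1, -1).
General solution: C_1e^(6t)(3,2) + C_2e^(4t)(-1,-1).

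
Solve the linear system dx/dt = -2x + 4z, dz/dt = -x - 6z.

x(t) = -2C_1e^(-4t) - 2C_2te^(-4t) - 3C_2e^(-4t), z(t) = C_1e^(-4t) + C_2te^(-4t) + C_2e^(-4t)

Coefficient matrix A = [[-2, 4], [-1, -6]].
Characteristic polynomial det(A - λI) = λ^2 + 8λ + 16 = 0.
Single eigenvalue λ = -4 with algebraic multiplicity 2.
Eigenvector v = (-2,1); generalized eigenvector w with (A-λI)w=v is (-3,1).
General solution: e^(-4t)[C_1·v + C_2·(t·v + w)].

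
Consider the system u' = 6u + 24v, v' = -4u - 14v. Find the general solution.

u(t) = 2K_1e^(-6t) + 3K_2e^(-2t), v(t) = -K_1e^(-6t) - K_2e^(-2t)

Coefficient matrix A = [[6, 24], [-4, -14]].
Characteristic polynomial det(A - λI) = λ^2 + 8λ + 12 = 0.
Eigenvalues λ = -6, -2.
For λ=-6: (A-λI) row 1 is [12, 24], so an eigenvector is (2, -1).
For λ=-2: (A-λI) row 1 is [8, 24], so an eigenvector is (3, -1).
General solution: K_1e^(-6t)(2,-1) + K_2e^(-2t)(3,-1).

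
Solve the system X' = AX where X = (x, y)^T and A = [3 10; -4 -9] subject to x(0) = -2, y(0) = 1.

Coefficient matrix A = [[3, 10], [-4, -9]].
Characteristic polynomial det(A - λI) = λ^2 + 6λ + 13 = 0.
Eigenvalues λ = -3 ± 2i (complex conjugate pair).
For λ=-3+2i: an eigenvector is (1,-1) - i(-2,1) = (1 + 2i, -1 - i).
A real fundamental pair from Re and Im of e^((-3+2i)t)v: X_1 = e^(-3t)(cos(2t)·(1,-1) + sin(2t)·(-2,1)), X_2 = e^(-3t)(sin(2t)·(1,-1) - cos(2t)·(-2,1)).
General solution: K_1X_1 + K_2X_2.
Applying x(0)=-2, y(0)=1 gives K_1=0, K_2=-1.

x(t) = -e^(-3t)sin(2t) - 2e^(-3t)cos(2t), y(t) = e^(-3t)sin(2t) + e^(-3t)cos(2t)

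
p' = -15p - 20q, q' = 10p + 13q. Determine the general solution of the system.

Coefficient matrix A = [[-15, -20], [10, 13]].
Characteristic polynomial det(A - λI) = λ^2 + 2λ + 5 = 0.
Eigenvalues λ = -1 ± 2i (complex conjugate pair).
For λ=-1+2i: an eigenvector is (3,-2) - i(-1,1) = (3 + i, -2 - i).
A real fundamental pair from Re and Im of e^((-1+2i)t)v: X_1 = e^(-t)(cos(2t)·(3,-2) + sin(2t)·(-1,1)), X_2 = e^(-t)(sin(2t)·(3,-2) - cos(2t)·(-1,1)).
General solution: c_1X_1 + c_2X_2.

p(t) = -c_1e^(-t)sin(2t) + 3c_1e^(-t)cos(2t) + 3c_2e^(-t)sin(2t) + c_2e^(-t)cos(2t), q(t) = c_1e^(-t)sin(2t) - 2c_1e^(-t)cos(2t) - 2c_2e^(-t)sin(2t) - c_2e^(-t)cos(2t)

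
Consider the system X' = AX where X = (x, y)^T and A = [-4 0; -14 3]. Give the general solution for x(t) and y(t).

Coefficient matrix A = [[-4, 0], [-14, 3]].
Characteristic polynomial det(A - λI) = λ^2 + λ - 12 = 0.
Eigenvalues λ = 3, -4.
For λ=3: (A-λI) row 1 is [-7, 0], so an eigenvector is (0, -1).
For λ=-4: (A-λI) row 2 is [-14, 7], so an eigenvector is (-1, -2).
General solution: c_1e^(3t)(0,-1) + c_2e^(-4t)(-1,-2).

x(t) = -c_2e^(-4t), y(t) = -c_1e^(3t) - 2c_2e^(-4t)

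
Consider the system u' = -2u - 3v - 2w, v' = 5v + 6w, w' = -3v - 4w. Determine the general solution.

u(t) = C_1e^(-2t) - C_2e^(-t) - C_3e^(2t), v(t) = C_2e^(-t) + 2C_3e^(2t), w(t) = -C_2e^(-t) - C_3e^(2t)

Coefficient matrix A = [[-2, -3, -2], [0, 5, 6], [0, -3, -4]].
det(A - λI) = 0 gives eigenvalues λ = -2, -1, 2.
For λ=-2: eigenvector (1,0,0).
For λ=-1: eigenvector (-1,1,-1).
For λ=2: eigenvector (-1,2,-1).
General solution: C_1e^(-2t)(1,0,0) + C_2e^(-t)(-1,1,-1) + C_3e^(2t)(-1,2,-1).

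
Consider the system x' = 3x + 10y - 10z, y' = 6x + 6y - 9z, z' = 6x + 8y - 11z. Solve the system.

Coefficient matrix A = [[3, 10, -10], [6, 6, -9], [6, 8, -11]].
det(A - λI) = 0 gives eigenvalues λ = 3, -3, -2.
For λ=3: eigenvector (1,1,1).
For λ=-3: eigenvector (0,-1,-1).
For λ=-2: eigenvector (2,3,4).
General solution: K_1e^(3t)(1,1,1) + K_2e^(-3t)(0,-1,-1) + K_3e^(-2t)(2,3,4).

x(t) = K_1e^(3t) + 2K_3e^(-2t), y(t) = K_1e^(3t) - K_2e^(-3t) + 3K_3e^(-2t), z(t) = K_1e^(3t) - K_2e^(-3t) + 4K_3e^(-2t)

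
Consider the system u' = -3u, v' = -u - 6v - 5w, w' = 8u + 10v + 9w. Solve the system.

Coefficient matrix A = [[-3, 0, 0], [-1, -6, -5], [8, 10, 9]].
det(A - λI) = 0 gives eigenvalues λ = -3, -1, 4.
For λ=-3: eigenvector (1,-2,1).
For λ=-1: eigenvector (0,1,-1).
For λ=4: eigenvector (0,-1,2).
General solution: K_1e^(-3t)(1,-2,1) + K_2e^(-t)(0,1,-1) + K_3e^(4t)(0,-1,2).

u(t) = K_1e^(-3t), v(t) = -2K_1e^(-3t) + K_2e^(-t) - K_3e^(4t), w(t) = K_1e^(-3t) - K_2e^(-t) + 2K_3e^(4t)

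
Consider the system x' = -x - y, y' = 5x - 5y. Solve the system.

x(t) = C_1e^(-3t)cos(t) + C_2e^(-3t)sin(t), y(t) = C_1e^(-3t)sin(t) + 2C_1e^(-3t)cos(t) + 2C_2e^(-3t)sin(t) - C_2e^(-3t)cos(t)

Coefficient matrix A = [[-1, -1], [5, -5]].
Characteristic polynomial det(A - λI) = λ^2 + 6λ + 10 = 0.
Eigenvalues λ = -3 ± i (complex conjugate pair).
For λ=-3+i: an eigenvector is (1,2) - i(0,1) = (1, 2 - i).
A real fundamental pair from Re and Im of e^((-3+i)t)v: X_1 = e^(-3t)(cos(t)·(1,2) + sin(t)·(0,1)), X_2 = e^(-3t)(sin(t)·(1,2) - cos(t)·(0,1)).
General solution: C_1X_1 + C_2X_2.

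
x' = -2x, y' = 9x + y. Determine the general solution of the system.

x(t) = K_1e^(-2t), y(t) = -3K_1e^(-2t) + K_2e^(t)

Coefficient matrix A = [[-2, 0], [9, 1]].
Characteristic polynomial det(A - λI) = λ^2 + λ - 2 = 0.
Eigenvalues λ = -2, 1.
For λ=-2: (A-λI) row 2 is [9, 3], so an eigenvector is (1, -3).
For λ=1: (A-λI) row 1 is [-3, 0], so an eigenvector is (0, 1).
General solution: K_1e^(-2t)(1,-3) + K_2e^(t)(0,1).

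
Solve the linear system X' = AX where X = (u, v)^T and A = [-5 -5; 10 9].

u(t) = 2K_1e^(2t)sin(t) - K_1e^(2t)cos(t) - K_2e^(2t)sin(t) - 2K_2e^(2t)cos(t), v(t) = -3K_1e^(2t)sin(t) + K_1e^(2t)cos(t) + K_2e^(2t)sin(t) + 3K_2e^(2t)cos(t)

Coefficient matrix A = [[-5, -5], [10, 9]].
Characteristic polynomial det(A - λI) = λ^2 - 4λ + 5 = 0.
Eigenvalues λ = 2 ± i (complex conjugate pair).
For λ=2+i: an eigenvector is (-1,1) - i(2,-3) = (-1 - 2i, 1 + 3i).
A real fundamental pair from Re and Im of e^((2+i)t)v: X_1 = e^(2t)(cos(t)·(-1,1) + sin(t)·(2,-3)), X_2 = e^(2t)(sin(t)·(-1,1) - cos(t)·(2,-3)).
General solution: K_1X_1 + K_2X_2.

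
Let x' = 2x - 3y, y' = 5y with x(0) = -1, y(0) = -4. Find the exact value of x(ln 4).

A = [[2,-3],[0,5]]; eigenvalues λ = 2, 5.
Eigenvectors: (-1,0) for λ=2, (-1,1) for λ=5.
From the initial condition, c_1 = 5, c_2 = -4.
x(ln 4) = (5)(4^2)(-1) + (-4)(4^5)(-1) = 4016.

4016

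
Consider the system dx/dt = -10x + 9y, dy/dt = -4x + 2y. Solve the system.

Coefficient matrix A = [[-10, 9], [-4, 2]].
Characteristic polynomial det(A - λI) = λ^2 + 8λ + 16 = 0.
Single eigenvalue λ = -4 with algebraic multiplicity 2.
Eigenvector v = (3,2); generalized eigenvector w with (A-λI)w=v is (1,1).
General solution: e^(-4t)[C_1·v + C_2·(t·v + w)].

x(t) = 3C_1e^(-4t) + 3C_2te^(-4t) + C_2e^(-4t), y(t) = 2C_1e^(-4t) + 2C_2te^(-4t) + C_2e^(-4t)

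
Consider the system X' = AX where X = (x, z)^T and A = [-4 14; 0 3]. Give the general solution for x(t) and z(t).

x(t) = -2C_1e^(3t) + C_2e^(-4t), z(t) = -C_1e^(3t)

Coefficient matrix A = [[-4, 14], [0, 3]].
Characteristic polynomial det(A - λI) = λ^2 + λ - 12 = 0.
Eigenvalues λ = 3, -4.
For λ=3: (A-λI) row 1 is [-7, 14], so an eigenvector is (-2, -1).
For λ=-4: (A-λI) row 1 is [0, 14], so an eigenvector is (1, 0).
General solution: C_1e^(3t)(-2,-1) + C_2e^(-4t)(1,0).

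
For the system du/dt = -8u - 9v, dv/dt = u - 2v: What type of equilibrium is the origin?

A = [[-8,-9],[1,-2]]; det(A-λI) = λ^2 + 10λ + 25.
repeated λ = -5 with a single eigenvector.

stable improper node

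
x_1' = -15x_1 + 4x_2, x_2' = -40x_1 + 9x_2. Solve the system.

x_1(t) = -C_1e^(-3t)sin(4t) + C_2e^(-3t)cos(4t), x_2(t) = -3C_1e^(-3t)sin(4t) - C_1e^(-3t)cos(4t) - C_2e^(-3t)sin(4t) + 3C_2e^(-3t)cos(4t)

Coefficient matrix A = [[-15, 4], [-40, 9]].
Characteristic polynomial det(A - λI) = λ^2 + 6λ + 25 = 0.
Eigenvalues λ = -3 ± 4i (complex conjugate pair).
For λ=-3+4i: an eigenvector is (0,-1) - i(-1,-3) = (0 + i, -1 + 3i).
A real fundamental pair from Re and Im of e^((-3+4i)t)v: X_1 = e^(-3t)(cos(4t)·(0,-1) + sin(4t)·(-1,-3)), X_2 = e^(-3t)(sin(4t)·(0,-1) - cos(4t)·(-1,-3)).
General solution: C_1X_1 + C_2X_2.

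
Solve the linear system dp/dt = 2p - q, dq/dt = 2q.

p(t) = -C_1e^(2t) - C_2te^(2t) - 2C_2e^(2t), q(t) = C_2e^(2t)

Coefficient matrix A = [[2, -1], [0, 2]].
Characteristic polynomial det(A - λI) = λ^2 - 4λ + 4 = 0.
Single eigenvalue λ = 2 with algebraic multiplicity 2.
Eigenvector v = (-1,0); generalized eigenvector w with (A-λI)w=v is (-2,1).
General solution: e^(2t)[C_1·v + C_2·(t·v + w)].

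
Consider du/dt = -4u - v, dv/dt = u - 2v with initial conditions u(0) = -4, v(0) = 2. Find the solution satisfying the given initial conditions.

Coefficient matrix A = [[-4, -1], [1, -2]].
Characteristic polynomial det(A - λI) = λ^2 + 6λ + 9 = 0.
Single eigenvalue λ = -3 with algebraic multiplicity 2.
Eigenvector v = (-1,1); generalized eigenvector w with (A-λI)w=v is (2,-1).
General solution: e^(-3t)[C_1·v + C_2·(t·v + w)].
Applying u(0)=-4, v(0)=2 gives C_1=0, C_2=-2.

u(t) = 2te^(-3t) - 4e^(-3t), v(t) = -2te^(-3t) + 2e^(-3t)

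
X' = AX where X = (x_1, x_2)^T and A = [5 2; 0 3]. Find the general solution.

Coefficient matrix A = [[5, 2], [0, 3]].
Characteristic polynomial det(A - λI) = λ^2 - 8λ + 15 = 0.
Eigenvalues λ = 5, 3.
For λ=5: (A-λI) row 1 is [0, 2], so an eigenvector is (1, 0).
For λ=3: (A-λI) row 1 is [2, 2], so an eigenvector is (1, -1).
General solution: C_1e^(5t)(1,0) + C_2e^(3t)(1,-1).

x_1(t) = C_1e^(5t) + C_2e^(3t), x_2(t) = -C_2e^(3t)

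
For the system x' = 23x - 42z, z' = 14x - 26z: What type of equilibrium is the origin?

saddle

A = [[23,-42],[14,-26]]; det(A-λI) = λ^2 + 3λ - 10.
λ = -5, 2: opposite signs.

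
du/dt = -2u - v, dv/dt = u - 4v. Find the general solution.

Coefficient matrix A = [[-2, -1], [1, -4]].
Characteristic polynomial det(A - λI) = λ^2 + 6λ + 9 = 0.
Single eigenvalue λ = -3 with algebraic multiplicity 2.
Eigenvector v = (-1,-1); generalized eigenvector w with (A-λI)w=v is (2,3).
General solution: e^(-3t)[C_1·v + C_2·(t·v + w)].

u(t) = -C_1e^(-3t) - C_2te^(-3t) + 2C_2e^(-3t), v(t) = -C_1e^(-3t) - C_2te^(-3t) + 3C_2e^(-3t)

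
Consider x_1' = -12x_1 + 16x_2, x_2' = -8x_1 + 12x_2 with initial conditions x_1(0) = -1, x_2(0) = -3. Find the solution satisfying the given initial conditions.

x_1(t) = -5e^(4t) + 4e^(-4t), x_2(t) = -5e^(4t) + 2e^(-4t)

Coefficient matrix A = [[-12, 16], [-8, 12]].
Characteristic polynomial det(A - λI) = λ^2 - 16 = 0.
Eigenvalues λ = 4, -4.
For λ=4: (A-λI) row 1 is [-16, 16], so an eigenvector is (-1, -1).
For λ=-4: (A-λI) row 1 is [-8, 16], so an eigenvector is (-2, -1).
General solution: C_1e^(4t)(-1,-1) + C_2e^(-4t)(-2,-1).
Applying x_1(0)=-1, x_2(0)=-3 gives C_1=5, C_2=-2.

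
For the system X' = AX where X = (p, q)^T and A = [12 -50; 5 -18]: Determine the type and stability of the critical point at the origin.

stable spiral

A = [[12,-50],[5,-18]]; det(A-λI) = λ^2 + 6λ + 34.
λ = -3 ± 5i: negative real part.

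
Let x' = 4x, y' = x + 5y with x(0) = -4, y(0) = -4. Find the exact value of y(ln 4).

A = [[4,0],[1,5]]; eigenvalues λ = 5, 4.
Eigenvectors: (0,-1) for λ=5, (1,-1) for λ=4.
From the initial condition, c_1 = 8, c_2 = -4.
y(ln 4) = (8)(4^5)(-1) + (-4)(4^4)(-1) = -7168.

-7168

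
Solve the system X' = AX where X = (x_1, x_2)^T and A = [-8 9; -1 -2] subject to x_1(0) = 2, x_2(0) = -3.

x_1(t) = -33te^(-5t) + 2e^(-5t), x_2(t) = -11te^(-5t) - 3e^(-5t)

Coefficient matrix A = [[-8, 9], [-1, -2]].
Characteristic polynomial det(A - λI) = λ^2 + 10λ + 25 = 0.
Single eigenvalue λ = -5 with algebraic multiplicity 2.
Eigenvector v = (3,1); generalized eigenvector w with (A-λI)w=v is (2,1).
General solution: e^(-5t)[C_1·v + C_2·(t·v + w)].
Applying x_1(0)=2, x_2(0)=-3 gives C_1=8, C_2=-11.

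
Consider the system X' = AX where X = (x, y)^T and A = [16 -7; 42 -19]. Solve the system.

Coefficient matrix A = [[16, -7], [42, -19]].
Characteristic polynomial det(A - λI) = λ^2 + 3λ - 10 = 0.
Eigenvalues λ = 2, -5.
For λ=2: (A-λI) row 1 is [14, -7], so an eigenvector is (-1, -2).
For λ=-5: (A-λI) row 1 is [21, -7], so an eigenvector is (1, 3).
General solution: c_1e^(2t)(-1,-2) + c_2e^(-5t)(1,3).

x(t) = -c_1e^(2t) + c_2e^(-5t), y(t) = -2c_1e^(2t) + 3c_2e^(-5t)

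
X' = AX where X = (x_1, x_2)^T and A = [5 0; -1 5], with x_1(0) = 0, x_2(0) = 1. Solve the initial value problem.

Coefficient matrix A = [[5, 0], [-1, 5]].
Characteristic polynomial det(A - λI) = λ^2 - 10λ + 25 = 0.
Single eigenvalue λ = 5 with algebraic multiplicity 2.
Eigenvector v = (0,-1); generalized eigenvector w with (A-λI)w=v is (1,0).
General solution: e^(5t)[K_1·v + K_2·(t·v + w)].
Applying x_1(0)=0, x_2(0)=1 gives K_1=-1, K_2=0.

x_1(t) = 0, x_2(t) = e^(5t)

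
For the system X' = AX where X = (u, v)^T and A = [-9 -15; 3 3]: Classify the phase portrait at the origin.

stable spiral

A = [[-9,-15],[3,3]]; det(A-λI) = λ^2 + 6λ + 18.
λ = -3 ± 3i: negative real part.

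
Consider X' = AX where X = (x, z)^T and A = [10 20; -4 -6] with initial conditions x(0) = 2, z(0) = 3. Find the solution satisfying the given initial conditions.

Coefficient matrix A = [[10, 20], [-4, -6]].
Characteristic polynomial det(A - λI) = λ^2 - 4λ + 20 = 0.
Eigenvalues λ = 2 ± 4i (complex conjugate pair).
For λ=2+4i: an eigenvector is (1,0) - i(2,-1) = (1 - 2i, 0 + i).
A real fundamental pair from Re and Im of e^((2+4i)t)v: X_1 = e^(2t)(cos(4t)·(1,0) + sin(4t)·(2,-1)), X_2 = e^(2t)(sin(4t)·(1,0) - cos(4t)·(2,-1)).
General solution: c_1X_1 + c_2X_2.
Applying x(0)=2, z(0)=3 gives c_1=8, c_2=3.

x(t) = 19e^(2t)sin(4t) + 2e^(2t)cos(4t), z(t) = -8e^(2t)sin(4t) + 3e^(2t)cos(4t)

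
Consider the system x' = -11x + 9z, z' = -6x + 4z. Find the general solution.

x(t) = -c_1e^(-2t) - 3c_2e^(-5t), z(t) = -c_1e^(-2t) - 2c_2e^(-5t)

Coefficient matrix A = [[-11, 9], [-6, 4]].
Characteristic polynomial det(A - λI) = λ^2 + 7λ + 10 = 0.
Eigenvalues λ = -2, -5.
For λ=-2: (A-λI) row 1 is [-9, 9], so an eigenvector is (-1, -1).
For λ=-5: (A-λI) row 1 is [-6, 9], so an eigenvector is (-3, -2).
General solution: c_1e^(-2t)(-1,-1) + c_2e^(-5t)(-3,-2).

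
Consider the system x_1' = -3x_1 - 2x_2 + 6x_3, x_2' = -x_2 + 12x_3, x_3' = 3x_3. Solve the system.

x_1(t) = -C_2e^(-t) + C_3e^(-3t), x_2(t) = 3C_1e^(3t) + C_2e^(-t), x_3(t) = C_1e^(3t)

Coefficient matrix A = [[-3, -2, 6], [0, -1, 12], [0, 0, 3]].
det(A - λI) = 0 gives eigenvalues λ = 3, -1, -3.
For λ=3: eigenvector (0,3,1).
For λ=-1: eigenvector (-1,1,0).
For λ=-3: eigenvector (1,0,0).
General solution: C_1e^(3t)(0,3,1) + C_2e^(-t)(-1,1,0) + C_3e^(-3t)(1,0,0).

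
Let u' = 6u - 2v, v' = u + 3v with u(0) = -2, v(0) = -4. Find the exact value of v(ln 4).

A = [[6,-2],[1,3]]; eigenvalues λ = 4, 5.
Eigenvectors: (-1,-1) for λ=4, (-2,-1) for λ=5.
From the initial condition, c_1 = 6, c_2 = -2.
v(ln 4) = (6)(4^4)(-1) + (-2)(4^5)(-1) = 512.

512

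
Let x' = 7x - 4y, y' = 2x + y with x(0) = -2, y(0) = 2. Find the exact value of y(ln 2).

-80

A = [[7,-4],[2,1]]; eigenvalues λ = 5, 3.
Eigenvectors: (2,1) for λ=5, (1,1) for λ=3.
From the initial condition, c_1 = -4, c_2 = 6.
y(ln 2) = (-4)(2^5)(1) + (6)(2^3)(1) = -80.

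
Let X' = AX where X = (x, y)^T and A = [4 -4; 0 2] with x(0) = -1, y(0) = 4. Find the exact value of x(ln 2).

A = [[4,-4],[0,2]]; eigenvalues λ = 4, 2.
Eigenvectors: (1,0) for λ=4, (-2,-1) for λ=2.
From the initial condition, c_1 = -9, c_2 = -4.
x(ln 2) = (-9)(2^4)(1) + (-4)(2^2)(-2) = -112.

-112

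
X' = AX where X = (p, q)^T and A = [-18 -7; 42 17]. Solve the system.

p(t) = c_1e^(3t) + c_2e^(-4t), q(t) = -3c_1e^(3t) - 2c_2e^(-4t)

Coefficient matrix A = [[-18, -7], [42, 17]].
Characteristic polynomial det(A - λI) = λ^2 + λ - 12 = 0.
Eigenvalues λ = 3, -4.
For λ=3: (A-λI) row 1 is [-21, -7], so an eigenvector is (1, -3).
For λ=-4: (A-λI) row 1 is [-14, -7], so an eigenvector is (1, -2).
General solution: c_1e^(3t)(1,-3) + c_2e^(-4t)(1,-2).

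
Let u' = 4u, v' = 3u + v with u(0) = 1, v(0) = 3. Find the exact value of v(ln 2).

A = [[4,0],[3,1]]; eigenvalues λ = 4, 1.
Eigenvectors: (1,1) for λ=4, (0,-1) for λ=1.
From the initial condition, c_1 = 1, c_2 = -2.
v(ln 2) = (1)(2^4)(1) + (-2)(2^1)(-1) = 20.

20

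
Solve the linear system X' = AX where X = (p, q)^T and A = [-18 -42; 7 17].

Coefficient matrix A = [[-18, -42], [7, 17]].
Characteristic polynomial det(A - λI) = λ^2 + λ - 12 = 0.
Eigenvalues λ = -4, 3.
For λ=-4: (A-λI) row 1 is [-14, -42], so an eigenvector is (3, -1).
For λ=3: (A-λI) row 1 is [-21, -42], so an eigenvector is (2, -1).
General solution: c_1e^(-4t)(3,-1) + c_2e^(3t)(2,-1).

p(t) = 3c_1e^(-4t) + 2c_2e^(3t), q(t) = -c_1e^(-4t) - c_2e^(3t)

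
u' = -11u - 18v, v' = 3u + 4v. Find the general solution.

u(t) = -2C_1e^(-2t) - 3C_2e^(-5t), v(t) = C_1e^(-2t) + C_2e^(-5t)

Coefficient matrix A = [[-11, -18], [3, 4]].
Characteristic polynomial det(A - λI) = λ^2 + 7λ + 10 = 0.
Eigenvalues λ = -2, -5.
For λ=-2: (A-λI) row 1 is [-9, -18], so an eigenvector is (-2, 1).
For λ=-5: (A-λI) row 1 is [-6, -18], so an eigenvector is (-3, 1).
General solution: C_1e^(-2t)(-2,1) + C_2e^(-5t)(-3,1).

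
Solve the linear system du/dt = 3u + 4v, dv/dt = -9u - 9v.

Coefficient matrix A = [[3, 4], [-9, -9]].
Characteristic polynomial det(A - λI) = λ^2 + 6λ + 9 = 0.
Single eigenvalue λ = -3 with algebraic multiplicity 2.
Eigenvector v = (2,-3); generalized eigenvector w with (A-λI)w=v is (-1,2).
General solution: e^(-3t)[K_1·v + K_2·(t·v + w)].

u(t) = 2K_1e^(-3t) + 2K_2te^(-3t) - K_2e^(-3t), v(t) = -3K_1e^(-3t) - 3K_2te^(-3t) + 2K_2e^(-3t)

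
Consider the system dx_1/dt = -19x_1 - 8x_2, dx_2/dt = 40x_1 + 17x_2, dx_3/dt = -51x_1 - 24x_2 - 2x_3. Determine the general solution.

Coefficient matrix A = [[-19, -8, 0], [40, 17, 0], [-51, -24, -2]].
det(A - λI) = 0 gives eigenvalues λ = 1, -3, -2.
For λ=1: eigenvector (-2,5,-6).
For λ=-3: eigenvector (1,-2,3).
For λ=-2: eigenvector (0,0,1).
General solution: C_1e^(t)(-2,5,-6) + C_2e^(-3t)(1,-2,3) + C_3e^(-2t)(0,0,1).

x_1(t) = -2C_1e^(t) + C_2e^(-3t), x_2(t) = 5C_1e^(t) - 2C_2e^(-3t), x_3(t) = -6C_1e^(t) + 3C_2e^(-3t) + C_3e^(-2t)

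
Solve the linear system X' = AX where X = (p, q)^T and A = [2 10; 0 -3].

p(t) = -C_1e^(2t) + 2C_2e^(-3t), q(t) = -C_2e^(-3t)

Coefficient matrix A = [[2, 10], [0, -3]].
Characteristic polynomial det(A - λI) = λ^2 + λ - 6 = 0.
Eigenvalues λ = 2, -3.
For λ=2: (A-λI) row 1 is [0, 10], so an eigenvector is (-1, 0).
For λ=-3: (A-λI) row 1 is [5, 10], so an eigenvector is (2, -1).
General solution: C_1e^(2t)(-1,0) + C_2e^(-3t)(2,-1).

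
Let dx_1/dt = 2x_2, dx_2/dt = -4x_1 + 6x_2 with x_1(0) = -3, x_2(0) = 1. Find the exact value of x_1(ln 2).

36

A = [[0,2],[-4,6]]; eigenvalues λ = 2, 4.
Eigenvectors: (-1,-1) for λ=2, (1,2) for λ=4.
From the initial condition, c_1 = 7, c_2 = 4.
x_1(ln 2) = (7)(2^2)(-1) + (4)(2^4)(1) = 36.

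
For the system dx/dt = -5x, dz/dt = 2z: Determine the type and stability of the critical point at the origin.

A = [[-5,0],[0,2]]; det(A-λI) = λ^2 + 3λ - 10.
λ = 2, -5: opposite signs.

saddle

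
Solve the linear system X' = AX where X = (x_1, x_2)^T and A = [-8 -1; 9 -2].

Coefficient matrix A = [[-8, -1], [9, -2]].
Characteristic polynomial det(A - λI) = λ^2 + 10λ + 25 = 0.
Single eigenvalue λ = -5 with algebraic multiplicity 2.
Eigenvector v = (-1,3); generalized eigenvector w with (A-λI)w=v is (0,1).
General solution: e^(-5t)[C_1·v + C_2·(t·v + w)].

x_1(t) = -C_1e^(-5t) - C_2te^(-5t), x_2(t) = 3C_1e^(-5t) + 3C_2te^(-5t) + C_2e^(-5t)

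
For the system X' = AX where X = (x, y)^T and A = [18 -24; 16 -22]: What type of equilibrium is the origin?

saddle

A = [[18,-24],[16,-22]]; det(A-λI) = λ^2 + 4λ - 12.
λ = -6, 2: opposite signs.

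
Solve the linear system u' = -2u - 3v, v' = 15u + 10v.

Coefficient matrix A = [[-2, -3], [15, 10]].
Characteristic polynomial det(A - λI) = λ^2 - 8λ + 25 = 0.
Eigenvalues λ = 4 ± 3i (complex conjugate pair).
For λ=4+3i: an eigenvector is (1,-2) - i(0,1) = (1, -2 - i).
A real fundamental pair from Re and Im of e^((4+3i)t)v: X_1 = e^(4t)(cos(3t)·(1,-2) + sin(3t)·(0,1)), X_2 = e^(4t)(sin(3t)·(1,-2) - cos(3t)·(0,1)).
General solution: c_1X_1 + c_2X_2.

u(t) = c_1e^(4t)cos(3t) + c_2e^(4t)sin(3t), v(t) = c_1e^(4t)sin(3t) - 2c_1e^(4t)cos(3t) - 2c_2e^(4t)sin(3t) - c_2e^(4t)cos(3t)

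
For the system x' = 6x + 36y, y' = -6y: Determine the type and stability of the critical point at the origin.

A = [[6,36],[0,-6]]; det(A-λI) = λ^2 - 36.
λ = -6, 6: opposite signs.

saddle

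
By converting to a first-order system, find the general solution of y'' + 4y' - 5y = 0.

y(t) = C_1e^(-5t) + C_2e^(t)

Let x_1 = y, x_2 = y'. Then x_1' = x_2 and x_2' = 5x_1 - 4x_2.
A = [[0,1],[5,-4]]; det(A-λI) = λ^2 + 4λ - 5.
Eigenvalues λ = -5, 1 with eigenvectors (1,-5), (1,1).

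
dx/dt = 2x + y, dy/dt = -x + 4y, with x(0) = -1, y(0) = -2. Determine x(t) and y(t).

Coefficient matrix A = [[2, 1], [-1, 4]].
Characteristic polynomial det(A - λI) = λ^2 - 6λ + 9 = 0.
Single eigenvalue λ = 3 with algebraic multiplicity 2.
Eigenvector v = (-1,-1); generalized eigenvector w with (A-λI)w=v is (3,2).
General solution: e^(3t)[c_1·v + c_2·(t·v + w)].
Applying x(0)=-1, y(0)=-2 gives c_1=4, c_2=1.

x(t) = -te^(3t) - e^(3t), y(t) = -te^(3t) - 2e^(3t)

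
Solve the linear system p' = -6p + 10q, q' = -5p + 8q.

Coefficient matrix A = [[-6, 10], [-5, 8]].
Characteristic polynomial det(A - λI) = λ^2 - 2λ + 2 = 0.
Eigenvalues λ = 1 ± i (complex conjugate pair).
For λ=1+i: an eigenvector is (-1,-1) - i(-3,-2) = (-1 + 3i, -1 + 2i).
A real fundamental pair from Re and Im of e^((1+i)t)v: X_1 = e^(t)(cos(t)·(-1,-1) + sin(t)·(-3,-2)), X_2 = e^(t)(sin(t)·(-1,-1) - cos(t)·(-3,-2)).
General solution: C_1X_1 + C_2X_2.

p(t) = -3C_1e^(t)sin(t) - C_1e^(t)cos(t) - C_2e^(t)sin(t) + 3C_2e^(t)cos(t), q(t) = -2C_1e^(t)sin(t) - C_1e^(t)cos(t) - C_2e^(t)sin(t) + 2C_2e^(t)cos(t)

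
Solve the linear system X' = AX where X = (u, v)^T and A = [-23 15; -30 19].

u(t) = -2C_1e^(-2t)sin(3t) + C_1e^(-2t)cos(3t) + C_2e^(-2t)sin(3t) + 2C_2e^(-2t)cos(3t), v(t) = -3C_1e^(-2t)sin(3t) + C_1e^(-2t)cos(3t) + C_2e^(-2t)sin(3t) + 3C_2e^(-2t)cos(3t)

Coefficient matrix A = [[-23, 15], [-30, 19]].
Characteristic polynomial det(A - λI) = λ^2 + 4λ + 13 = 0.
Eigenvalues λ = -2 ± 3i (complex conjugate pair).
For λ=-2+3i: an eigenvector is (1,1) - i(-2,-3) = (1 + 2i, 1 + 3i).
A real fundamental pair from Re and Im of e^((-2+3i)t)v: X_1 = e^(-2t)(cos(3t)·(1,1) + sin(3t)·(-2,-3)), X_2 = e^(-2t)(sin(3t)·(1,1) - cos(3t)·(-2,-3)).
General solution: C_1X_1 + C_2X_2.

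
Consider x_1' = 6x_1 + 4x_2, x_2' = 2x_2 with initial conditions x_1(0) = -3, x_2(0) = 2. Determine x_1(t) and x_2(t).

Coefficient matrix A = [[6, 4], [0, 2]].
Characteristic polynomial det(A - λI) = λ^2 - 8λ + 12 = 0.
Eigenvalues λ = 2, 6.
For λ=2: (A-λI) row 1 is [4, 4], so an eigenvector is (1, -1).
For λ=6: (A-λI) row 1 is [0, 4], so an eigenvector is (-1, 0).
General solution: c_1e^(2t)(1,-1) + c_2e^(6t)(-1,0).
Applying x_1(0)=-3, x_2(0)=2 gives c_1=-2, c_2=1.

x_1(t) = -e^(6t) - 2e^(2t), x_2(t) = 2e^(2t)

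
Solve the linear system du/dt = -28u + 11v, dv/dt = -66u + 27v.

Coefficient matrix A = [[-28, 11], [-66, 27]].
Characteristic polynomial det(A - λI) = λ^2 + λ - 30 = 0.
Eigenvalues λ = -6, 5.
For λ=-6: (A-λI) row 1 is [-22, 11], so an eigenvector is (-1, -2).
For λ=5: (A-λI) row 1 is [-33, 11], so an eigenvector is (-1, -3).
General solution: K_1e^(-6t)(-1,-2) + K_2e^(5t)(-1,-3).

u(t) = -K_1e^(-6t) - K_2e^(5t), v(t) = -2K_1e^(-6t) - 3K_2e^(5t)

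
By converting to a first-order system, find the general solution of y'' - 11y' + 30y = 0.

y(t) = c_1e^(5t) + c_2e^(6t)

Let x_1 = y, x_2 = y'. Then x_1' = x_2 and x_2' = -30x_1 + 11x_2.
A = [[0,1],[-30,11]]; det(A-λI) = λ^2 - 11λ + 30.
Eigenvalues λ = 5, 6 with eigenvectors (1,5), (1,6).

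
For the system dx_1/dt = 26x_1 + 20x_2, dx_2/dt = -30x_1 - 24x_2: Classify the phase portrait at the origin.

saddle

A = [[26,20],[-30,-24]]; det(A-λI) = λ^2 - 2λ - 24.
λ = -4, 6: opposite signs.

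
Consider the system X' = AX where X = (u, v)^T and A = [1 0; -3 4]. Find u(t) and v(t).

Coefficient matrix A = [[1, 0], [-3, 4]].
Characteristic polynomial det(A - λI) = λ^2 - 5λ + 4 = 0.
Eigenvalues λ = 4, 1.
For λ=4: (A-λI) row 1 is [-3, 0], so an eigenvector is (0, -1).
For λ=1: (A-λI) row 2 is [-3, 3], so an eigenvector is (1, 1).
General solution: K_1e^(4t)(0,-1) + K_2e^(t)(1,1).

u(t) = K_2e^(t), v(t) = -K_1e^(4t) + K_2e^(t)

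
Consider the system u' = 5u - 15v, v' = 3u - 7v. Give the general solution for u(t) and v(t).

u(t) = -2K_1e^(-t)sin(3t) - K_1e^(-t)cos(3t) - K_2e^(-t)sin(3t) + 2K_2e^(-t)cos(3t), v(t) = -K_1e^(-t)sin(3t) + K_2e^(-t)cos(3t)

Coefficient matrix A = [[5, -15], [3, -7]].
Characteristic polynomial det(A - λI) = λ^2 + 2λ + 10 = 0.
Eigenvalues λ = -1 ± 3i (complex conjugate pair).
For λ=-1+3i: an eigenvector is (-1,0) - i(-2,-1) = (-1 + 2i, 0 + i).
A real fundamental pair from Re and Im of e^((-1+3i)t)v: X_1 = e^(-t)(cos(3t)·(-1,0) + sin(3t)·(-2,-1)), X_2 = e^(-t)(sin(3t)·(-1,0) - cos(3t)·(-2,-1)).
General solution: K_1X_1 + K_2X_2.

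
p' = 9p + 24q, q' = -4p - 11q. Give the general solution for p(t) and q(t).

Coefficient matrix A = [[9, 24], [-4, -11]].
Characteristic polynomial det(A - λI) = λ^2 + 2λ - 3 = 0.
Eigenvalues λ = -3, 1.
For λ=-3: (A-λI) row 1 is [12, 24], so an eigenvector is (2, -1).
For λ=1: (A-λI) row 1 is [8, 24], so an eigenvector is (-3, 1).
General solution: c_1e^(-3t)(2,-1) + c_2e^(t)(-3,1).

p(t) = 2c_1e^(-3t) - 3c_2e^(t), q(t) = -c_1e^(-3t) + c_2e^(t)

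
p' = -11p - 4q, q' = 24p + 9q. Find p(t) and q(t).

Coefficient matrix A = [[-11, -4], [24, 9]].
Characteristic polynomial det(A - λI) = λ^2 + 2λ - 3 = 0.
Eigenvalues λ = -3, 1.
For λ=-3: (A-λI) row 1 is [-8, -4], so an eigenvector is (-1, 2).
For λ=1: (A-λI) row 1 is [-12, -4], so an eigenvector is (-1, 3).
General solution: c_1e^(-3t)(-1,2) + c_2e^(t)(-1,3).

p(t) = -c_1e^(-3t) - c_2e^(t), q(t) = 2c_1e^(-3t) + 3c_2e^(t)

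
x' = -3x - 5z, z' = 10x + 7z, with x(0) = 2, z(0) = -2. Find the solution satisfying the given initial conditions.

Coefficient matrix A = [[-3, -5], [10, 7]].
Characteristic polynomial det(A - λI) = λ^2 - 4λ + 29 = 0.
Eigenvalues λ = 2 ± 5i (complex conjugate pair).
For λ=2+5i: an eigenvector is (0,-1) - i(1,-1) = (0 - i, -1 + i).
A real fundamental pair from Re and Im of e^((2+5i)t)v: X_1 = e^(2t)(cos(5t)·(0,-1) + sin(5t)·(1,-1)), X_2 = e^(2t)(sin(5t)·(0,-1) - cos(5t)·(1,-1)).
General solution: K_1X_1 + K_2X_2.
Applying x(0)=2, z(0)=-2 gives K_1=0, K_2=-2.

x(t) = 2e^(2t)cos(5t), z(t) = 2e^(2t)sin(5t) - 2e^(2t)cos(5t)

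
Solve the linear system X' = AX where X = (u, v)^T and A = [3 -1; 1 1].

Coefficient matrix A = [[3, -1], [1, 1]].
Characteristic polynomial det(A - λI) = λ^2 - 4λ + 4 = 0.
Single eigenvalue λ = 2 with algebraic multiplicity 2.
Eigenvector v = (-1,-1); generalized eigenvector w with (A-λI)w=v is (2,3).
General solution: e^(2t)[K_1·v + K_2·(t·v + w)].

u(t) = -K_1e^(2t) - K_2te^(2t) + 2K_2e^(2t), v(t) = -K_1e^(2t) - K_2te^(2t) + 3K_2e^(2t)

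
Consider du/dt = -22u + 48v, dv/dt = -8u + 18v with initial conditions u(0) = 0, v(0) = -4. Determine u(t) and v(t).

u(t) = -24e^(2t) + 24e^(-6t), v(t) = -12e^(2t) + 8e^(-6t)

Coefficient matrix A = [[-22, 48], [-8, 18]].
Characteristic polynomial det(A - λI) = λ^2 + 4λ - 12 = 0.
Eigenvalues λ = 2, -6.
For λ=2: (A-λI) row 1 is [-24, 48], so an eigenvector is (2, 1).
For λ=-6: (A-λI) row 1 is [-16, 48], so an eigenvector is (-3, -1).
General solution: K_1e^(2t)(2,1) + K_2e^(-6t)(-3,-1).
Applying u(0)=0, v(0)=-4 gives K_1=-12, K_2=-8.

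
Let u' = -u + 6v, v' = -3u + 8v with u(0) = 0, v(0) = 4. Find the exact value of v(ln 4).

8128

A = [[-1,6],[-3,8]]; eigenvalues λ = 5, 2.
Eigenvectors: (-1,-1) for λ=5, (2,1) for λ=2.
From the initial condition, c_1 = -8, c_2 = -4.
v(ln 4) = (-8)(4^5)(-1) + (-4)(4^2)(1) = 8128.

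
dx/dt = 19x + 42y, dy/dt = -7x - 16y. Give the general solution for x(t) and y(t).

Coefficient matrix A = [[19, 42], [-7, -16]].
Characteristic polynomial det(A - λI) = λ^2 - 3λ - 10 = 0.
Eigenvalues λ = 5, -2.
For λ=5: (A-λI) row 1 is [14, 42], so an eigenvector is (3, -1).
For λ=-2: (A-λI) row 1 is [21, 42], so an eigenvector is (2, -1).
General solution: K_1e^(5t)(3,-1) + K_2e^(-2t)(2,-1).

x(t) = 3K_1e^(5t) + 2K_2e^(-2t), y(t) = -K_1e^(5t) - K_2e^(-2t)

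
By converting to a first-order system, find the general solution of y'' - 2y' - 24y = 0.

Let x_1 = y, x_2 = y'. Then x_1' = x_2 and x_2' = 24x_1 + 2x_2.
A = [[0,1],[24,2]]; det(A-λI) = λ^2 - 2λ - 24.
Eigenvalues λ = 6, -4 with eigenvectors (1,6), (1,-4).

y(t) = c_1e^(6t) + c_2e^(-4t)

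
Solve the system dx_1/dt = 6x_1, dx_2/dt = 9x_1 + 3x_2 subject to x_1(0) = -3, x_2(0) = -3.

x_1(t) = -3e^(6t), x_2(t) = -9e^(6t) + 6e^(3t)

Coefficient matrix A = [[6, 0], [9, 3]].
Characteristic polynomial det(A - λI) = λ^2 - 9λ + 18 = 0.
Eigenvalues λ = 3, 6.
For λ=3: (A-λI) row 1 is [3, 0], so an eigenvector is (0, 1).
For λ=6: (A-λI) row 2 is [9, -3], so an eigenvector is (1, 3).
General solution: C_1e^(3t)(0,1) + C_2e^(6t)(1,3).
Applying x_1(0)=-3, x_2(0)=-3 gives C_1=6, C_2=-3.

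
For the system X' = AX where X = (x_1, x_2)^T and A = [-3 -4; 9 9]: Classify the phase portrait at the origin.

A = [[-3,-4],[9,9]]; det(A-λI) = λ^2 - 6λ + 9.
repeated λ = 3 with a single eigenvector.

unstable improper node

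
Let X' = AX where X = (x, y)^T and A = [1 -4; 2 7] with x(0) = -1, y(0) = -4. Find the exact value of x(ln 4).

8576

A = [[1,-4],[2,7]]; eigenvalues λ = 3, 5.
Eigenvectors: (2,-1) for λ=3, (-1,1) for λ=5.
From the initial condition, c_1 = -5, c_2 = -9.
x(ln 4) = (-5)(4^3)(2) + (-9)(4^5)(-1) = 8576.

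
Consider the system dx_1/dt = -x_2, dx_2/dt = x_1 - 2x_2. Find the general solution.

Coefficient matrix A = [[0, -1], [1, -2]].
Characteristic polynomial det(A - λI) = λ^2 + 2λ + 1 = 0.
Single eigenvalue λ = -1 with algebraic multiplicity 2.
Eigenvector v = (1,1); generalized eigenvector w with (A-λI)w=v is (0,-1).
General solution: e^(-t)[K_1·v + K_2·(t·v + w)].

x_1(t) = K_1e^(-t) + K_2te^(-t), x_2(t) = K_1e^(-t) + K_2te^(-t) - K_2e^(-t)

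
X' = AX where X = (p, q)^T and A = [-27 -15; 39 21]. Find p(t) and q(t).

p(t) = C_1e^(-3t)sin(3t) - 2C_1e^(-3t)cos(3t) - 2C_2e^(-3t)sin(3t) - C_2e^(-3t)cos(3t), q(t) = -2C_1e^(-3t)sin(3t) + 3C_1e^(-3t)cos(3t) + 3C_2e^(-3t)sin(3t) + 2C_2e^(-3t)cos(3t)

Coefficient matrix A = [[-27, -15], [39, 21]].
Characteristic polynomial det(A - λI) = λ^2 + 6λ + 18 = 0.
Eigenvalues λ = -3 ± 3i (complex conjugate pair).
For λ=-3+3i: an eigenvector is (-2,3) - i(1,-2) = (-2 - i, 3 + 2i).
A real fundamental pair from Re and Im of e^((-3+3i)t)v: X_1 = e^(-3t)(cos(3t)·(-2,3) + sin(3t)·(1,-2)), X_2 = e^(-3t)(sin(3t)·(-2,3) - cos(3t)·(1,-2)).
General solution: C_1X_1 + C_2X_2.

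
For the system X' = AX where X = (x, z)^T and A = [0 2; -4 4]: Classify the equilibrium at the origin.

A = [[0,2],[-4,4]]; det(A-λI) = λ^2 - 4λ + 8.
λ = 2 ± 2i: positive real part.

unstable spiral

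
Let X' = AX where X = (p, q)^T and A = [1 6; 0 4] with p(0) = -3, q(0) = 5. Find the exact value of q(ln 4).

1280

A = [[1,6],[0,4]]; eigenvalues λ = 1, 4.
Eigenvectors: (-1,0) for λ=1, (2,1) for λ=4.
From the initial condition, c_1 = 13, c_2 = 5.
q(ln 4) = (13)(4^1)(0) + (5)(4^4)(1) = 1280.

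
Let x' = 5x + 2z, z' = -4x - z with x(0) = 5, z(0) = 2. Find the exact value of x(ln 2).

A = [[5,2],[-4,-1]]; eigenvalues λ = 1, 3.
Eigenvectors: (-1,2) for λ=1, (-1,1) for λ=3.
From the initial condition, c_1 = 7, c_2 = -12.
x(ln 2) = (7)(2^1)(-1) + (-12)(2^3)(-1) = 82.

82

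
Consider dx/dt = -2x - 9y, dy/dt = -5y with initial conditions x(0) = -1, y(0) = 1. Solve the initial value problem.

Coefficient matrix A = [[-2, -9], [0, -5]].
Characteristic polynomial det(A - λI) = λ^2 + 7λ + 10 = 0.
Eigenvalues λ = -5, -2.
For λ=-5: (A-λI) row 1 is [3, -9], so an eigenvector is (-3, -1).
For λ=-2: (A-λI) row 1 is [0, -9], so an eigenvector is (-1, 0).
General solution: C_1e^(-5t)(-3,-1) + C_2e^(-2t)(-1,0).
Applying x(0)=-1, y(0)=1 gives C_1=-1, C_2=4.

x(t) = -4e^(-2t) + 3e^(-5t), y(t) = e^(-5t)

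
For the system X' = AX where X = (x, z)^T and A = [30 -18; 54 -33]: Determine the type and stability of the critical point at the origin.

saddle

A = [[30,-18],[54,-33]]; det(A-λI) = λ^2 + 3λ - 18.
λ = 3, -6: opposite signs.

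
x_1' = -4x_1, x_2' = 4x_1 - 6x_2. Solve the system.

Coefficient matrix A = [[-4, 0], [4, -6]].
Characteristic polynomial det(A - λI) = λ^2 + 10λ + 24 = 0.
Eigenvalues λ = -6, -4.
For λ=-6: (A-λI) row 1 is [2, 0], so an eigenvector is (0, 1).
For λ=-4: (A-λI) row 2 is [4, -2], so an eigenvector is (-1, -2).
General solution: K_1e^(-6t)(0,1) + K_2e^(-4t)(-1,-2).

x_1(t) = -K_2e^(-4t), x_2(t) = K_1e^(-6t) - 2K_2e^(-4t)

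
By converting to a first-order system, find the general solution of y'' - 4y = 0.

y(t) = c_1e^(2t) + c_2e^(-2t)

Let x_1 = y, x_2 = y'. Then x_1' = x_2 and x_2' = 4x_1.
A = [[0,1],[4,0]]; det(A-λI) = λ^2 - 4.
Eigenvalues λ = 2, -2 with eigenvectors (1,2), (1,-2).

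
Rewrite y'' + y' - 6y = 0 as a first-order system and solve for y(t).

Let x_1 = y, x_2 = y'. Then x_1' = x_2 and x_2' = 6x_1 - x_2.
A = [[0,1],[6,-1]]; det(A-λI) = λ^2 + λ - 6.
Eigenvalues λ = -3, 2 with eigenvectors (1,-3), (1,2).

y(t) = C_1e^(-3t) + C_2e^(2t)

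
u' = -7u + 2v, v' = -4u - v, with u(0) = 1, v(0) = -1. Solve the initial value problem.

Coefficient matrix A = [[-7, 2], [-4, -1]].
Characteristic polynomial det(A - λI) = λ^2 + 8λ + 15 = 0.
Eigenvalues λ = -5, -3.
For λ=-5: (A-λI) row 1 is [-2, 2], so an eigenvector is (1, 1).
For λ=-3: (A-λI) row 1 is [-4, 2], so an eigenvector is (1, 2).
General solution: c_1e^(-5t)(1,1) + c_2e^(-3t)(1,2).
Applying u(0)=1, v(0)=-1 gives c_1=3, c_2=-2.

u(t) = -2e^(-3t) + 3e^(-5t), v(t) = -4e^(-3t) + 3e^(-5t)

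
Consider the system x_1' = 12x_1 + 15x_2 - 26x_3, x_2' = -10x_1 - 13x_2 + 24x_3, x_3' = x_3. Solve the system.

x_1(t) = -K_1e^(-3t) - 3K_2e^(2t) + K_3e^(t), x_2(t) = K_1e^(-3t) + 2K_2e^(2t) + K_3e^(t), x_3(t) = K_3e^(t)

Coefficient matrix A = [[12, 15, -26], [-10, -13, 24], [0, 0, 1]].
det(A - λI) = 0 gives eigenvalues λ = -3, 2, 1.
For λ=-3: eigenvector (-1,1,0).
For λ=2: eigenvector (-3,2,0).
For λ=1: eigenvector (1,1,1).
General solution: K_1e^(-3t)(-1,1,0) + K_2e^(2t)(-3,2,0) + K_3e^(t)(1,1,1).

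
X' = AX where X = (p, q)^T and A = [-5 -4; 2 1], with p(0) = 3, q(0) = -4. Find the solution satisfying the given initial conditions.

p(t) = 5e^(-t) - 2e^(-3t), q(t) = -5e^(-t) + e^(-3t)

Coefficient matrix A = [[-5, -4], [2, 1]].
Characteristic polynomial det(A - λI) = λ^2 + 4λ + 3 = 0.
Eigenvalues λ = -3, -1.
For λ=-3: (A-λI) row 1 is [-2, -4], so an eigenvector is (2, -1).
For λ=-1: (A-λI) row 1 is [-4, -4], so an eigenvector is (1, -1).
General solution: K_1e^(-3t)(2,-1) + K_2e^(-t)(1,-1).
Applying p(0)=3, q(0)=-4 gives K_1=-1, K_2=5.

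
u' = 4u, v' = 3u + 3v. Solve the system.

Coefficient matrix A = [[4, 0], [3, 3]].
Characteristic polynomial det(A - λI) = λ^2 - 7λ + 12 = 0.
Eigenvalues λ = 4, 3.
For λ=4: (A-λI) row 2 is [3, -1], so an eigenvector is (1, 3).
For λ=3: (A-λI) row 1 is [1, 0], so an eigenvector is (0, 1).
General solution: C_1e^(4t)(1,3) + C_2e^(3t)(0,1).

u(t) = C_1e^(4t), v(t) = 3C_1e^(4t) + C_2e^(3t)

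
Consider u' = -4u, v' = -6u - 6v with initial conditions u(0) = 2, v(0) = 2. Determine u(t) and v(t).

Coefficient matrix A = [[-4, 0], [-6, -6]].
Characteristic polynomial det(A - λI) = λ^2 + 10λ + 24 = 0.
Eigenvalues λ = -4, -6.
For λ=-4: (A-λI) row 2 is [-6, -2], so an eigenvector is (-1, 3).
For λ=-6: (A-λI) row 1 is [2, 0], so an eigenvector is (0, -1).
General solution: C_1e^(-4t)(-1,3) + C_2e^(-6t)(0,-1).
Applying u(0)=2, v(0)=2 gives C_1=-2, C_2=-8.

u(t) = 2e^(-4t), v(t) = -6e^(-4t) + 8e^(-6t)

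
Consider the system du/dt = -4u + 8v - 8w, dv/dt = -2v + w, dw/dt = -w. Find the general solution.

u(t) = c_1e^(-4t) + 4c_2e^(-2t), v(t) = c_2e^(-2t) + c_3e^(-t), w(t) = c_3e^(-t)

Coefficient matrix A = [[-4, 8, -8], [0, -2, 1], [0, 0, -1]].
det(A - λI) = 0 gives eigenvalues λ = -4, -2, -1.
For λ=-4: eigenvector (1,0,0).
For λ=-2: eigenvector (4,1,0).
For λ=-1: eigenvector (0,1,1).
General solution: c_1e^(-4t)(1,0,0) + c_2e^(-2t)(4,1,0) + c_3e^(-t)(0,1,1).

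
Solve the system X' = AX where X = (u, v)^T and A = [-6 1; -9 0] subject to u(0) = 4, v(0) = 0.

Coefficient matrix A = [[-6, 1], [-9, 0]].
Characteristic polynomial det(A - λI) = λ^2 + 6λ + 9 = 0.
Single eigenvalue λ = -3 with algebraic multiplicity 2.
Eigenvector v = (1,3); generalized eigenvector w with (A-λI)w=v is (-1,-2).
General solution: e^(-3t)[C_1·v + C_2·(t·v + w)].
Applying u(0)=4, v(0)=0 gives C_1=-8, C_2=-12.

u(t) = -12te^(-3t) + 4e^(-3t), v(t) = -36te^(-3t)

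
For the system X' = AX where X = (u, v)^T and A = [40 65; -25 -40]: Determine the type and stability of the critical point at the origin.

center

A = [[40,65],[-25,-40]]; det(A-λI) = λ^2 + 25.
λ = 0 ± 5i: zero real part.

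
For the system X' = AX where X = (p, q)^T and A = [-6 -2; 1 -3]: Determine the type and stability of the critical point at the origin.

stable node

A = [[-6,-2],[1,-3]]; det(A-λI) = λ^2 + 9λ + 20.
λ = -5, -4: both negative.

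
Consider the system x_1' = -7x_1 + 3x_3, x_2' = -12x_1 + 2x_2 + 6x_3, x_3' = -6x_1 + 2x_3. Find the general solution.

Coefficient matrix A = [[-7, 0, 3], [-12, 2, 6], [-6, 0, 2]].
det(A - λI) = 0 gives eigenvalues λ = -1, 2, -4.
For λ=-1: eigenvector (-1,0,-2).
For λ=2: eigenvector (0,1,0).
For λ=-4: eigenvector (1,1,1).
General solution: C_1e^(-t)(-1,0,-2) + C_2e^(2t)(0,1,0) + C_3e^(-4t)(1,1,1).

x_1(t) = -C_1e^(-t) + C_3e^(-4t), x_2(t) = C_2e^(2t) + C_3e^(-4t), x_3(t) = -2C_1e^(-t) + C_3e^(-4t)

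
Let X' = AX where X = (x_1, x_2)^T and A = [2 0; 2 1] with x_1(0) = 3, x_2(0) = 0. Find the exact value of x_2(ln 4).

72

A = [[2,0],[2,1]]; eigenvalues λ = 1, 2.
Eigenvectors: (0,1) for λ=1, (1,2) for λ=2.
From the initial condition, c_1 = -6, c_2 = 3.
x_2(ln 4) = (-6)(4^1)(1) + (3)(4^2)(2) = 72.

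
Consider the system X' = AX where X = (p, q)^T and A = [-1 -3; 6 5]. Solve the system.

p(t) = C_1e^(2t)sin(3t) - C_2e^(2t)cos(3t), q(t) = -C_1e^(2t)sin(3t) - C_1e^(2t)cos(3t) - C_2e^(2t)sin(3t) + C_2e^(2t)cos(3t)

Coefficient matrix A = [[-1, -3], [6, 5]].
Characteristic polynomial det(A - λI) = λ^2 - 4λ + 13 = 0.
Eigenvalues λ = 2 ± 3i (complex conjugate pair).
For λ=2+3i: an eigenvector is (0,-1) - i(1,-1) = (0 - i, -1 + i).
A real fundamental pair from Re and Im of e^((2+3i)t)v: X_1 = e^(2t)(cos(3t)·(0,-1) + sin(3t)·(1,-1)), X_2 = e^(2t)(sin(3t)·(0,-1) - cos(3t)·(1,-1)).
General solution: C_1X_1 + C_2X_2.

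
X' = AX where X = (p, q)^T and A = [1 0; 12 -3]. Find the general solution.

p(t) = -C_1e^(t), q(t) = -3C_1e^(t) - C_2e^(-3t)

Coefficient matrix A = [[1, 0], [12, -3]].
Characteristic polynomial det(A - λI) = λ^2 + 2λ - 3 = 0.
Eigenvalues λ = 1, -3.
For λ=1: (A-λI) row 2 is [12, -4], so an eigenvector is (-1, -3).
For λ=-3: (A-λI) row 1 is [4, 0], so an eigenvector is (0, -1).
General solution: C_1e^(t)(-1,-3) + C_2e^(-3t)(0,-1).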